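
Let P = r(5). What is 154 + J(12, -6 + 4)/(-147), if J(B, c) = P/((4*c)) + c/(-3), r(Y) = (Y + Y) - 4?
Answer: 271657/1764 ≈ 154.00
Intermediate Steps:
r(Y) = -4 + 2*Y (r(Y) = 2*Y - 4 = -4 + 2*Y)
P = 6 (P = -4 + 2*5 = -4 + 10 = 6)
J(B, c) = -c/3 + 3/(2*c) (J(B, c) = 6/((4*c)) + c/(-3) = 6*(1/(4*c)) + c*(-⅓) = 3/(2*c) - c/3 = -c/3 + 3/(2*c))
154 + J(12, -6 + 4)/(-147) = 154 + (-(-6 + 4)/3 + 3/(2*(-6 + 4)))/(-147) = 154 - (-⅓*(-2) + (3/2)/(-2))/147 = 154 - (⅔ + (3/2)*(-½))/147 = 154 - (⅔ - ¾)/147 = 154 - 1/147*(-1/12) = 154 + 1/1764 = 271657/1764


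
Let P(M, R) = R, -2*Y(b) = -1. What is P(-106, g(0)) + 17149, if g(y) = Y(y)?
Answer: 34299/2 ≈ 17150.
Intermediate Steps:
Y(b) = 1/2 (Y(b) = -1/2*(-1) = 1/2)
g(y) = 1/2
P(-106, g(0)) + 17149 = 1/2 + 17149 = 34299/2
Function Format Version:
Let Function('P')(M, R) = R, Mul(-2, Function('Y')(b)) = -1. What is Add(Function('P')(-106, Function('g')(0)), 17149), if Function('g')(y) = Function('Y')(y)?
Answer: Rational(34299, 2) ≈ 17150.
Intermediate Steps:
Function('Y')(b) = Rational(1, 2) (Function('Y')(b) = Mul(Rational(-1, 2), -1) = Rational(1, 2))
Function('g')(y) = Rational(1, 2)
Add(Function('P')(-106, Function('g')(0)), 17149) = Add(Rational(1, 2), 17149) = Rational(34299, 2)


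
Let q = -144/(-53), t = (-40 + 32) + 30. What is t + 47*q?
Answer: 7934/53 ≈ 149.70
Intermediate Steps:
t = 22 (t = -8 + 30 = 22)
q = 144/53 (q = -144*(-1/53) = 144/53 ≈ 2.7170)
t + 47*q = 22 + 47*(144/53) = 22 + 6768/53 = 7934/53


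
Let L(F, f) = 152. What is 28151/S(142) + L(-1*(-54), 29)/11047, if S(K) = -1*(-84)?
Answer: 310996865/927948 ≈ 335.14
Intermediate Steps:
S(K) = 84
28151/S(142) + L(-1*(-54), 29)/11047 = 28151/84 + 152/11047 = 310996865/927948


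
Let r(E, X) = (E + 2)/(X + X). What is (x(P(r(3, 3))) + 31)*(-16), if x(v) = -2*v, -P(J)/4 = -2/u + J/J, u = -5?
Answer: -3376/5 ≈ -675.20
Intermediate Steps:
r(E, X) = (2 + E)/(2*X) (r(E, X) = (2 + E)/((2*X)) = (2 + E)*(1/(2*X)) = (2 + E)/(2*X))
P(J) = -28/5 (P(J) = -4*(-2/(-5) + J/J) = -4*(-2*(-1/5) + 1) = -4*(2/5 + 1) = -4*7/5 = -28/5)
(x(P(r(3, 3))) + 31)*(-16) = (-2*(-28/5) + 31)*(-16) = (56/5 + 31)*(-16) = (211/5)*(-16) = -3376/5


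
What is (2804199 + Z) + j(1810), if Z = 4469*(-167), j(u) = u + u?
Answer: 2061496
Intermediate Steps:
j(u) = 2*u
Z = -746323
(2804199 + Z) + j(1810) = (2804199 - 746323) + 2*1810 = 2057876 + 3620 = 2061496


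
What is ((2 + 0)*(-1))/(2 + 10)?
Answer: -⅙ ≈ -0.16667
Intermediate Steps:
((2 + 0)*(-1))/(2 + 10) = (2*(-1))/12 = -2*1/12 = -⅙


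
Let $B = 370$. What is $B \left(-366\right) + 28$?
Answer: $-135392$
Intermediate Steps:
$B \left(-366\right) + 28 = 370 \left(-366\right) + 28 = -135420 + 28 = -135392$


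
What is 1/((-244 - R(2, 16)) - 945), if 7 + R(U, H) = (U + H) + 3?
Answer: -1/1203 ≈ -0.00083125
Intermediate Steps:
R(U, H) = -4 + H + U (R(U, H) = -7 + ((U + H) + 3) = -7 + ((H + U) + 3) = -7 + (3 + H + U) = -4 + H + U)
1/((-244 - R(2, 16)) - 945) = 1/((-244 - (-4 + 16 + 2)) - 945) = 1/((-244 - 1*14) - 945) = 1/((-244 - 14) - 945) = 1/(-258 - 945) = 1/(-1203) = -1/1203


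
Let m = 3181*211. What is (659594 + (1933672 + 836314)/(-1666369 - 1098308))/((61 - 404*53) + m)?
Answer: 113972599447/112287356355 ≈ 1.0150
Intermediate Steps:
m = 671191
(659594 + (1933672 + 836314)/(-1666369 - 1098308))/((61 - 404*53) + m) = (659594 + (1933672 + 836314)/(-1666369 - 1098308))/((61 - 404*53) + 671191) = (659594 + 2769986/(-2764677))/((61 - 21412) + 671191) = (659594 + 2769986*(-1/2764677))/(-21351 + 671191) = (659594 - 2769986/2764677)/649840 = (1823561591152/2764677)*(1/649840) = 113972599447/112287356355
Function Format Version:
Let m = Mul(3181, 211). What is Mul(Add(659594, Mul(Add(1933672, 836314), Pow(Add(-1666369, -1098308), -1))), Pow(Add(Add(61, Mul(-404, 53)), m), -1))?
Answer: Rational(113972599447, 112287356355) ≈ 1.0150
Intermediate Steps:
m = 671191
Mul(Add(659594, Mul(Add(1933672, 836314), Pow(Add(-1666369, -1098308), -1))), Pow(Add(Add(61, Mul(-404, 53)), m), -1)) = Mul(Add(659594, Mul(Add(1933672, 836314), Pow(Add(-1666369, -1098308), -1))), Pow(Add(Add(61, Mul(-404, 53)), 671191), -1)) = Mul(Add(659594, Mul(2769986, Pow(-2764677, -1))), Pow(Add(Add(61, -21412), 671191), -1)) = Mul(Add(659594, Mul(2769986, Rational(-1, 2764677))), Pow(Add(-21351, 671191), -1)) = Mul(Add(659594, Rational(-2769986, 2764677)), Pow(649840, -1)) = Mul(Rational(1823561591152, 2764677), Rational(1, 649840)) = Rational(113972599447, 112287356355)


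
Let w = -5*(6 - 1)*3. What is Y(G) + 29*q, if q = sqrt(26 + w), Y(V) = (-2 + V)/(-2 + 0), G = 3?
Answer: -1/2 + 203*I ≈ -0.5 + 203.0*I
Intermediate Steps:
w = -75 (w = -5*5*3 = -25*3 = -75)
Y(V) = 1 - V/2 (Y(V) = (-2 + V)/(-2) = (-2 + V)*(-1/2) = 1 - V/2)
q = 7*I (q = sqrt(26 - 75) = sqrt(-49) = 7*I ≈ 7.0*I)
Y(G) + 29*q = (1 - 1/2*3) + 29*(7*I) = (1 - 3/2) + 203*I = -1/2 + 203*I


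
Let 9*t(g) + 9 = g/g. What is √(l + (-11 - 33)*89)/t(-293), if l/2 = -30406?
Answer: -27*I*√1798/4 ≈ -286.22*I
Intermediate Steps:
l = -60812 (l = 2*(-30406) = -60812)
t(g) = -8/9 (t(g) = -1 + (g/g)/9 = -1 + (⅑)*1 = -1 + ⅑ = -8/9)
√(l + (-11 - 33)*89)/t(-293) = √(-60812 + (-11 - 33)*89)/(-8/9) = √(-60812 - 44*89)*(-9/8) = √(-60812 - 3916)*(-9/8) = √(-64728)*(-9/8) = (6*I*√1798)*(-9/8) = -27*I*√1798/4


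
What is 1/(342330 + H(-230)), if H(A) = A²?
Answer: 1/395230 ≈ 2.5302e-6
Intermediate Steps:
1/(342330 + H(-230)) = 1/(342330 + (-230)²) = 1/(342330 + 52900) = 1/395230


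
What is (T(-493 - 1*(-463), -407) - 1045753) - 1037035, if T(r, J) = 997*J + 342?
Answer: -2488225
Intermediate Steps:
T(r, J) = 342 + 997*J
(T(-493 - 1*(-463), -407) - 1045753) - 1037035 = ((342 + 997*(-407)) - 1045753) - 1037035 = ((342 - 405779) - 1045753) - 1037035 = (-405437 - 1045753) - 1037035 = -1451190 - 1037035 = -2488225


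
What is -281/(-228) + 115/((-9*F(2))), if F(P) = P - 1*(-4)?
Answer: -1841/2052 ≈ -0.89717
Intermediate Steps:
F(P) = 4 + P (F(P) = P + 4 = 4 + P)
-281/(-228) + 115/((-9*F(2))) = -281/(-228) + 115/((-9*(4 + 2))) = -281*(-1/228) + 115/((-9*6)) = 281/228 + 115/(-54) = 281/228 + 115*(-1/54) = 281/228 - 115/54 = -1841/2052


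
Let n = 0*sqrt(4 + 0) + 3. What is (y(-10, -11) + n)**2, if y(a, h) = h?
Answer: 64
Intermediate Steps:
n = 3 (n = 0*sqrt(4) + 3 = 0*2 + 3 = 0 + 3 = 3)
(y(-10, -11) + n)**2 = (-11 + 3)**2 = (-8)**2 = 64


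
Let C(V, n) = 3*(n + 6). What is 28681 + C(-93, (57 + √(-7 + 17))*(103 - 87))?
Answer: 31435 + 48*√10 ≈ 31587.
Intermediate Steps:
C(V, n) = 18 + 3*n (C(V, n) = 3*(6 + n) = 18 + 3*n)
28681 + C(-93, (57 + √(-7 + 17))*(103 - 87)) = 28681 + (18 + 3*((57 + √(-7 + 17))*(103 - 87))) = 28681 + (18 + 3*((57 + √10)*16)) = 28681 + (18 + 3*(912 + 16*√10)) = 28681 + (18 + (2736 + 48*√10)) = 28681 + (2754 + 48*√10) = 31435 + 48*√10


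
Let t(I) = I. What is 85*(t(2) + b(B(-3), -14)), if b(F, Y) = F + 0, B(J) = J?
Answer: -85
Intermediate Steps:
b(F, Y) = F
85*(t(2) + b(B(-3), -14)) = 85*(2 - 3) = 85*(-1) = -85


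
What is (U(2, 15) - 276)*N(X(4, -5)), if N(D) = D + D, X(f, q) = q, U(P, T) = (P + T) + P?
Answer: 2570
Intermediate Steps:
U(P, T) = T + 2*P
N(D) = 2*D
(U(2, 15) - 276)*N(X(4, -5)) = ((15 + 2*2) - 276)*(2*(-5)) = ((15 + 4) - 276)*(-10) = (19 - 276)*(-10) = -257*(-10) = 2570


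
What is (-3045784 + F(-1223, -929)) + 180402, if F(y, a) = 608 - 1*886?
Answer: -2865660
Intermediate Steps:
F(y, a) = -278 (F(y, a) = 608 - 886 = -278)
(-3045784 + F(-1223, -929)) + 180402 = (-3045784 - 278) + 180402 = -3046062 + 180402 = -2865660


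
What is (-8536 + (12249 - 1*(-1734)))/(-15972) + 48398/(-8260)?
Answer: -29214467/4711740 ≈ -6.2004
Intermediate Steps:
(-8536 + (12249 - 1*(-1734)))/(-15972) + 48398/(-8260) = (-8536 + (12249 + 1734))*(-1/15972) + 48398*(-1/8260) = (-8536 + 13983)*(-1/15972) - 3457/590 = 5447*(-1/15972) - 3457/590 = -5447/15972 - 3457/590 = -29214467/4711740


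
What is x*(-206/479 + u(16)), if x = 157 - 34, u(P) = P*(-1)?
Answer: -968010/479 ≈ -2020.9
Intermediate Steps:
u(P) = -P
x = 123
x*(-206/479 + u(16)) = 123*(-206/479 - 1*16) = 123*(-206*1/479 - 16) = 123*(-206/479 - 16) = 123*(-7870/479) = -968010/479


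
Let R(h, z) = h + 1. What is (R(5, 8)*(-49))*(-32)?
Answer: 9408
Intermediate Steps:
R(h, z) = 1 + h
(R(5, 8)*(-49))*(-32) = ((1 + 5)*(-49))*(-32) = (6*(-49))*(-32) = -294*(-32) = 9408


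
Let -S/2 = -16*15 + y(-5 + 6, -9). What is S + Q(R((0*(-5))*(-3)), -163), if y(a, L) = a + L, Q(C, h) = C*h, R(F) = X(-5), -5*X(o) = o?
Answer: 333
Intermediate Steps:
X(o) = -o/5
R(F) = 1 (R(F) = -⅕*(-5) = 1)
y(a, L) = L + a
S = 496 (S = -2*(-16*15 + (-9 + (-5 + 6))) = -2*(-240 + (-9 + 1)) = -2*(-240 - 8) = -2*(-248) = 496)
S + Q(R((0*(-5))*(-3)), -163) = 496 + 1*(-163) = 496 - 163 = 333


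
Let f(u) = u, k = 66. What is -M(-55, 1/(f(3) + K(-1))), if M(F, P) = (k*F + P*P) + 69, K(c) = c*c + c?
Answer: 32048/9 ≈ 3560.9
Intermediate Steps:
K(c) = c + c**2 (K(c) = c**2 + c = c + c**2)
M(F, P) = 69 + P**2 + 66*F (M(F, P) = (66*F + P*P) + 69 = (66*F + P**2) + 69 = (P**2 + 66*F) + 69 = 69 + P**2 + 66*F)
-M(-55, 1/(f(3) + K(-1))) = -(69 + (1/(3 - (1 - 1)))**2 + 66*(-55)) = -(69 + (1/(3 - 1*0))**2 - 3630) = -(69 + (1/(3 + 0))**2 - 3630) = -(69 + (1/3)**2 - 3630) = -(69 + 1/9 - 3630) = -1*(-32048/9) = 32048/9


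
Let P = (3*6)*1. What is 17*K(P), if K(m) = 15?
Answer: 255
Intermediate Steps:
P = 18 (P = 18*1 = 18)
17*K(P) = 17*15 = 255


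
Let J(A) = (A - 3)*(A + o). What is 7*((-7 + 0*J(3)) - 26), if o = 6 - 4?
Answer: -231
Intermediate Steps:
o = 2
J(A) = (-3 + A)*(2 + A) (J(A) = (A - 3)*(A + 2) = (-3 + A)*(2 + A))
7*((-7 + 0*J(3)) - 26) = 7*((-7 + 0*(-6 + 3² - 1*3)) - 26) = 7*((-7 + 0*(-6 + 9 - 3)) - 26) = 7*((-7 + 0*0) - 26) = 7*((-7 + 0) - 26) = 7*(-7 - 26) = 7*(-33) = -231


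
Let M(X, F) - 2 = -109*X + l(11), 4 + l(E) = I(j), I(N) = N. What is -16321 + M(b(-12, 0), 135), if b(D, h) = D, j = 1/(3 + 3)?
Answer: -90089/6 ≈ -15015.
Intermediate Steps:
j = ⅙ (j = 1/6 = ⅙ ≈ 0.16667)
l(E) = -23/6 (l(E) = -4 + ⅙ = -23/6)
M(X, F) = -11/6 - 109*X (M(X, F) = 2 + (-109*X - 23/6) = 2 + (-23/6 - 109*X) = -11/6 - 109*X)
-16321 + M(b(-12, 0), 135) = -16321 + (-11/6 - 109*(-12)) = -16321 + (-11/6 + 1308) = -16321 + 7837/6 = -90089/6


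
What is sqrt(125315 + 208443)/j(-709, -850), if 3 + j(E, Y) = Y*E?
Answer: sqrt(333758)/602647 ≈ 0.00095863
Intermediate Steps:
j(E, Y) = -3 + E*Y (j(E, Y) = -3 + Y*E = -3 + E*Y)
sqrt(125315 + 208443)/j(-709, -850) = sqrt(125315 + 208443)/(-3 - 709*(-850)) = sqrt(333758)/(-3 + 602650) = sqrt(333758)/602647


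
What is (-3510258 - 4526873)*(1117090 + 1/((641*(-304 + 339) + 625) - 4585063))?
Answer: -40958569261607949239/4562003 ≈ -8.9782e+12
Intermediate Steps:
(-3510258 - 4526873)*(1117090 + 1/((641*(-304 + 339) + 625) - 4585063)) = -8037131*(1117090 + 1/((641*35 + 625) - 4585063)) = -8037131*(1117090 + 1/((22435 + 625) - 4585063)) = -8037131*(1117090 + 1/(23060 - 4585063)) = -8037131*(1117090 + 1/(-4562003)) = -8037131*(1117090 - 1/4562003) = -8037131*5096167931269/4562003 = -40958569261607949239/4562003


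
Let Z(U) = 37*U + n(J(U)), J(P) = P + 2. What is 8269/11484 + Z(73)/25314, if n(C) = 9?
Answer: 40073851/48450996 ≈ 0.82710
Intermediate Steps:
J(P) = 2 + P
Z(U) = 9 + 37*U (Z(U) = 37*U + 9 = 9 + 37*U)
8269/11484 + Z(73)/25314 = 8269/11484 + (9 + 37*73)/25314 = 8269*(1/11484) + (9 + 2701)*(1/25314) = 8269/11484 + 2710*(1/25314) = 8269/11484 + 1355/12657 = 40073851/48450996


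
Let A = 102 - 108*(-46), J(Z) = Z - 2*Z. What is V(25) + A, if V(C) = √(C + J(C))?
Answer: 5070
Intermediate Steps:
J(Z) = -Z
V(C) = 0 (V(C) = √(C - C) = √0 = 0)
A = 5070 (A = 102 + 4968 = 5070)
V(25) + A = 0 + 5070 = 5070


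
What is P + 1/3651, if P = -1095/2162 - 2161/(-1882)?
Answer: 2384473994/3713873871 ≈ 0.64205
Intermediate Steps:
P = 652823/1017221 (P = -1095*1/2162 - 2161*(-1/1882) = -1095/2162 + 2161/1882 = 652823/1017221 ≈ 0.64177)
P + 1/3651 = 652823/1017221 + 1/3651 = 2384473994/3713873871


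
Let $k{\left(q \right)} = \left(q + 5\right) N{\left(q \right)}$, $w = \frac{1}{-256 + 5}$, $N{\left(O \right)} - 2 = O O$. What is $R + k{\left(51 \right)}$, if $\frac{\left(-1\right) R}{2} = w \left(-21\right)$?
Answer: $\frac{36587726}{251} \approx 1.4577 \cdot 10^{5}$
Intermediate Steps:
$N{\left(O \right)} = 2 + O^{2}$ ($N{\left(O \right)} = 2 + O O = 2 + O^{2}$)
$w = - \frac{1}{251}$ ($w = \frac{1}{-251} = - \frac{1}{251} \approx -0.0039841$)
$k{\left(q \right)} = \left(2 + q^{2}\right) \left(5 + q\right)$ ($k{\left(q \right)} = \left(q + 5\right) \left(2 + q^{2}\right) = \left(5 + q\right) \left(2 + q^{2}\right) = \left(2 + q^{2}\right) \left(5 + q\right)$)
$R = - \frac{42}{251}$ ($R = - 2 \left(\left(- \frac{1}{251}\right) \left(-21\right)\right) = \left(-2\right) \frac{21}{251} = - \frac{42}{251} \approx -0.16733$)
$R + k{\left(51 \right)} = - \frac{42}{251} + \left(2 + 51^{2}\right) \left(5 + 51\right) = - \frac{42}{251} + \left(2 + 2601\right) 56 = - \frac{42}{251} + 2603 \cdot 56 = - \frac{42}{251} + 145768 = \frac{36587726}{251}$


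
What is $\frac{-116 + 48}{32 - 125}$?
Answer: $\frac{68}{93} \approx 0.73118$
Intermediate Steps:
$\frac{-116 + 48}{32 - 125} = - \frac{68}{-93} = \left(-68\right) \left(- \frac{1}{93}\right) = \frac{68}{93}$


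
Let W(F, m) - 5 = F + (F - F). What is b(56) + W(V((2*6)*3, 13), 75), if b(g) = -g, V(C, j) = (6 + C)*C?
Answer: 1461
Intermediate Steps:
V(C, j) = C*(6 + C)
W(F, m) = 5 + F (W(F, m) = 5 + (F + (F - F)) = 5 + (F + 0) = 5 + F)
b(56) + W(V((2*6)*3, 13), 75) = -1*56 + (5 + ((2*6)*3)*(6 + (2*6)*3)) = -56 + (5 + (12*3)*(6 + 12*3)) = -56 + (5 + 36*(6 + 36)) = -56 + (5 + 36*42) = -56 + (5 + 1512) = -56 + 1517 = 1461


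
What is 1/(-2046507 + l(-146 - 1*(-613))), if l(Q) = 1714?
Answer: -1/2044793 ≈ -4.8905e-7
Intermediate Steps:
1/(-2046507 + l(-146 - 1*(-613))) = 1/(-2046507 + 1714) = 1/(-2044793) = -1/2044793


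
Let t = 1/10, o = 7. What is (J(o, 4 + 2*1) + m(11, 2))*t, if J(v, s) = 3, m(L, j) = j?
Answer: ½ ≈ 0.50000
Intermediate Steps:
t = ⅒ ≈ 0.10000
(J(o, 4 + 2*1) + m(11, 2))*t = (3 + 2)*(⅒) = 5*(⅒) = ½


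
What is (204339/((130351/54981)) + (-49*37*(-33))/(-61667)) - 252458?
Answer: -1336540752171712/8038355117 ≈ -1.6627e+5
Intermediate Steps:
(204339/((130351/54981)) + (-49*37*(-33))/(-61667)) - 252458 = (204339/((130351*(1/54981))) - 1813*(-33)*(-1/61667)) - 252458 = (204339/(130351/54981) + 59829*(-1/61667)) - 252458 = (204339*(54981/130351) - 59829/61667) - 252458 = (11234762559/130351 - 59829/61667) - 252458 = 692806303955874/8038355117 - 252458 = -1336540752171712/8038355117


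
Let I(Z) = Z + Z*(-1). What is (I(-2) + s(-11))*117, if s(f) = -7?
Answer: -819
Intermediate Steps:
I(Z) = 0 (I(Z) = Z - Z = 0)
(I(-2) + s(-11))*117 = (0 - 7)*117 = -7*117 = -819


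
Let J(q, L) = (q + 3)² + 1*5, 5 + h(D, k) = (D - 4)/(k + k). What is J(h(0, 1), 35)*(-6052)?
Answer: -127092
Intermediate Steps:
h(D, k) = -5 + (-4 + D)/(2*k) (h(D, k) = -5 + (D - 4)/(k + k) = -5 + (-4 + D)/((2*k)) = -5 + (-4 + D)*(1/(2*k)) = -5 + (-4 + D)/(2*k))
J(q, L) = 5 + (3 + q)² (J(q, L) = (3 + q)² + 5 = 5 + (3 + q)²)
J(h(0, 1), 35)*(-6052) = (5 + (3 + (½)*(-4 + 0 - 10*1)/1)²)*(-6052) = (5 + (3 + (½)*1*(-4 + 0 - 10))²)*(-6052) = (5 + (3 + (½)*1*(-14))²)*(-6052) = (5 + (3 - 7)²)*(-6052) = (5 + (-4)²)*(-6052) = (5 + 16)*(-6052) = 21*(-6052) = -127092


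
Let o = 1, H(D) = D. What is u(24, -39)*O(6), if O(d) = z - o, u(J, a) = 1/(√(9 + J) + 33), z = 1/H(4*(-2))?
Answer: -9/256 + 3*√33/2816 ≈ -0.029036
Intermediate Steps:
z = -⅛ (z = 1/(4*(-2)) = 1/(-8) = -⅛ ≈ -0.12500)
u(J, a) = 1/(33 + √(9 + J))
O(d) = -9/8 (O(d) = -⅛ - 1*1 = -⅛ - 1 = -9/8)
u(24, -39)*O(6) = -9/8/(33 + √(9 + 24)) = -9/8/(33 + √33) = -9/(8*(33 + √33))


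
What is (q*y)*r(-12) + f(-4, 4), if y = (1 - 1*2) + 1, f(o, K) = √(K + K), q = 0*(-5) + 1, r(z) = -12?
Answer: 2*√2 ≈ 2.8284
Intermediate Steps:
q = 1 (q = 0 + 1 = 1)
f(o, K) = √2*√K (f(o, K) = √(2*K) = √2*√K)
y = 0 (y = (1 - 2) + 1 = -1 + 1 = 0)
(q*y)*r(-12) + f(-4, 4) = (1*0)*(-12) + √2*√4 = 0*(-12) + √2*2 = 0 + 2*√2 = 2*√2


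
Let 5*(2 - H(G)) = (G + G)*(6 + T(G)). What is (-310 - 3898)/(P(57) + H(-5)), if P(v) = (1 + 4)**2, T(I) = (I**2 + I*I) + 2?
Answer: -4208/143 ≈ -29.427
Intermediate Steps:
T(I) = 2 + 2*I**2 (T(I) = (I**2 + I**2) + 2 = 2*I**2 + 2 = 2 + 2*I**2)
P(v) = 25 (P(v) = 5**2 = 25)
H(G) = 2 - 2*G*(8 + 2*G**2)/5 (H(G) = 2 - (G + G)*(6 + (2 + 2*G**2))/5 = 2 - 2*G*(8 + 2*G**2)/5)
(-310 - 3898)/(P(57) + H(-5)) = (-310 - 3898)/(25 + (2 - 16/5*(-5) - 4/5*(-5)**3)) = -4208/(25 + (2 + 16 - 4/5*(-125))) = -4208/(25 + (2 + 16 + 100)) = -4208/(25 + 118) = -4208/143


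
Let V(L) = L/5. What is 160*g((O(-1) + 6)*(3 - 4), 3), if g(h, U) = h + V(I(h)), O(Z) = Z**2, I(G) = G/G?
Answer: -1088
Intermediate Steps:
I(G) = 1
V(L) = L/5 (V(L) = L*(1/5) = L/5)
g(h, U) = 1/5 + h (g(h, U) = h + (1/5)*1 = h + 1/5 = 1/5 + h)
160*g((O(-1) + 6)*(3 - 4), 3) = 160*(1/5 + ((-1)**2 + 6)*(3 - 4)) = 160*(1/5 + (1 + 6)*(-1)) = 160*(1/5 + 7*(-1)) = 160*(1/5 - 7) = 160*(-34/5) = -1088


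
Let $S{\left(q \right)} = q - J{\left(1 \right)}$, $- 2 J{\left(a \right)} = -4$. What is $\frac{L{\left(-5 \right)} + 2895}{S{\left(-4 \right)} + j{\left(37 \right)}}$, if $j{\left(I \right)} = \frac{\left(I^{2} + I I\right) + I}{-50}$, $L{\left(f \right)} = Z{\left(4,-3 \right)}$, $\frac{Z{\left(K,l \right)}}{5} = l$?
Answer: $- \frac{1920}{41} \approx -46.829$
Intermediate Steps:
$Z{\left(K,l \right)} = 5 l$
$L{\left(f \right)} = -15$ ($L{\left(f \right)} = 5 \left(-3\right) = -15$)
$J{\left(a \right)} = 2$ ($J{\left(a \right)} = \left(- \frac{1}{2}\right) \left(-4\right) = 2$)
$S{\left(q \right)} = -2 + q$ ($S{\left(q \right)} = q - 2 = -2 + q$)
$j{\left(I \right)} = - \frac{I^{2}}{25} - \frac{I}{50}$ ($j{\left(I \right)} = \left(\left(I^{2} + I^{2}\right) + I\right) \left(- \frac{1}{50}\right) = \left(2 I^{2} + I\right) \left(- \frac{1}{50}\right) = \left(I + 2 I^{2}\right) \left(- \frac{1}{50}\right) = - \frac{I^{2}}{25} - \frac{I}{50}$)
$\frac{L{\left(-5 \right)} + 2895}{S{\left(-4 \right)} + j{\left(37 \right)}} = \frac{-15 + 2895}{\left(-2 - 4\right) - \frac{37 \left(1 + 2 \cdot 37\right)}{50}} = \frac{2880}{-6 - \frac{37 \left(1 + 74\right)}{50}} = \frac{2880}{-6 - \frac{37}{50} \cdot 75} = \frac{2880}{-6 - \frac{111}{2}} = \frac{2880}{- \frac{123}{2}} = 2880 \left(- \frac{2}{123}\right) = - \frac{1920}{41}$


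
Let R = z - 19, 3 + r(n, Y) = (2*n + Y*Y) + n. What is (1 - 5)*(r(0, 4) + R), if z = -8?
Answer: 56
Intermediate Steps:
r(n, Y) = -3 + Y**2 + 3*n (r(n, Y) = -3 + ((2*n + Y*Y) + n) = -3 + ((2*n + Y**2) + n) = -3 + ((Y**2 + 2*n) + n) = -3 + (Y**2 + 3*n) = -3 + Y**2 + 3*n)
R = -27 (R = -8 - 19 = -27)
(1 - 5)*(r(0, 4) + R) = (1 - 5)*((-3 + 4**2 + 3*0) - 27) = -4*((-3 + 16 + 0) - 27) = -4*(13 - 27) = -4*(-14) = 56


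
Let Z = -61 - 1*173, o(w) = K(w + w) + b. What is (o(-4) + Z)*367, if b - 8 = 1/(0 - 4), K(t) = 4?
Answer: -326263/4 ≈ -81566.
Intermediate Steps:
b = 31/4 (b = 8 + 1/(0 - 4) = 8 + 1/(-4) = 8 - 1/4 = 31/4 ≈ 7.7500)
o(w) = 47/4 (o(w) = 4 + 31/4 = 47/4)
Z = -234 (Z = -61 - 173 = -234)
(o(-4) + Z)*367 = (47/4 - 234)*367 = -889/4*367 = -326263/4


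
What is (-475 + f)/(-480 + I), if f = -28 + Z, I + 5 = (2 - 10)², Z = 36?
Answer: 467/421 ≈ 1.1093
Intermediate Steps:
I = 59 (I = -5 + (2 - 10)² = -5 + (-8)² = -5 + 64 = 59)
f = 8 (f = -28 + 36 = 8)
(-475 + f)/(-480 + I) = (-475 + 8)/(-480 + 59) = -467/(-421) = -467*(-1/421) = 467/421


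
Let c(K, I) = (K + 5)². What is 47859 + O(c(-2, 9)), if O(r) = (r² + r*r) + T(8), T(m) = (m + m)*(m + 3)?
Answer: 48197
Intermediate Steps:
c(K, I) = (5 + K)²
T(m) = 2*m*(3 + m) (T(m) = (2*m)*(3 + m) = 2*m*(3 + m))
O(r) = 176 + 2*r² (O(r) = (r² + r*r) + 2*8*(3 + 8) = (r² + r²) + 2*8*11 = 2*r² + 176 = 176 + 2*r²)
47859 + O(c(-2, 9)) = 47859 + (176 + 2*((5 - 2)²)²) = 47859 + (176 + 2*(3²)²) = 47859 + (176 + 2*9²) = 47859 + (176 + 2*81) = 47859 + (176 + 162) = 47859 + 338 = 48197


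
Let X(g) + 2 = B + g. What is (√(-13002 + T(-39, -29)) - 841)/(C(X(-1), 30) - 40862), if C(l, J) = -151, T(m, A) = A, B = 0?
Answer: 841/41013 - I*√13031/41013 ≈ 0.020506 - 0.0027833*I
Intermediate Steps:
X(g) = -2 + g (X(g) = -2 + (0 + g) = -2 + g)
(√(-13002 + T(-39, -29)) - 841)/(C(X(-1), 30) - 40862) = (√(-13002 - 29) - 841)/(-151 - 40862) = (√(-13031) - 841)/(-41013) = (I*√13031 - 841)*(-1/41013) = (-841 + I*√13031)*(-1/41013) = 841/41013 - I*√13031/41013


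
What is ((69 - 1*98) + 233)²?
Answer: 41616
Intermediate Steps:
((69 - 1*98) + 233)² = ((69 - 98) + 233)² = (-29 + 233)² = 204² = 41616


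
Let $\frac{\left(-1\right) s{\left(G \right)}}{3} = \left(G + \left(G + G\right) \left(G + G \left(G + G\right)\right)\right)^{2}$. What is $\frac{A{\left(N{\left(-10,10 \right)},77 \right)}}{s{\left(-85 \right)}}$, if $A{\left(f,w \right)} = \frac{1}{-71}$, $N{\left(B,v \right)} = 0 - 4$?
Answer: $\frac{1}{1270336975301925} \approx 7.8719 \cdot 10^{-16}$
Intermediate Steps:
$N{\left(B,v \right)} = -4$
$A{\left(f,w \right)} = - \frac{1}{71}$
$s{\left(G \right)} = - 3 \left(G + 2 G \left(G + 2 G^{2}\right)\right)^{2}$ ($s{\left(G \right)} = - 3 \left(G + \left(G + G\right) \left(G + G \left(G + G\right)\right)\right)^{2} = - 3 \left(G + 2 G \left(G + G 2 G\right)\right)^{2} = - 3 \left(G + 2 G \left(G + 2 G^{2}\right)\right)^{2}$)
$\frac{A{\left(N{\left(-10,10 \right)},77 \right)}}{s{\left(-85 \right)}} = - \frac{1}{71 \left(- 3 \left(-85\right)^{2} \left(1 + 2 \left(-85\right) + 4 \left(-85\right)^{2}\right)^{2}\right)} = - \frac{1}{71 \left(\left(-3\right) 7225 \left(1 - 170 + 4 \cdot 7225\right)^{2}\right)} = - \frac{1}{71 \left(\left(-3\right) 7225 \left(1 - 170 + 28900\right)^{2}\right)} = - \frac{1}{71 \left(\left(-3\right) 7225 \cdot 28731^{2}\right)} = - \frac{1}{71 \left(\left(-3\right) 7225 \cdot 825470361\right)} = - \frac{1}{71 \left(-17892070074675\right)} = \left(- \frac{1}{71}\right) \left(- \frac{1}{17892070074675}\right) = \frac{1}{1270336975301925}$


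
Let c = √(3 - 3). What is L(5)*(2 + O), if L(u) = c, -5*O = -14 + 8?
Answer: 0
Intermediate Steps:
c = 0 (c = √0 = 0)
O = 6/5 (O = -(-14 + 8)/5 = -⅕*(-6) = 6/5 ≈ 1.2000)
L(u) = 0
L(5)*(2 + O) = 0*(2 + 6/5) = 0*(16/5) = 0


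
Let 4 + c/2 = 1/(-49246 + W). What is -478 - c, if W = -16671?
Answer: -30980988/65917 ≈ -470.00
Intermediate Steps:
c = -527338/65917 (c = -8 + 2/(-49246 - 16671) = -8 + 2/(-65917) = -8 + 2*(-1/65917) = -8 - 2/65917 = -527338/65917 ≈ -8.0000)
-478 - c = -478 - 1*(-527338/65917) = -478 + 527338/65917 = -30980988/65917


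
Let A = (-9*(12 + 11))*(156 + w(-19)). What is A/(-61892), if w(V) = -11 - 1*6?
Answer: 28773/61892 ≈ 0.46489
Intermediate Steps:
w(V) = -17 (w(V) = -11 - 6 = -17)
A = -28773 (A = (-9*(12 + 11))*(156 - 17) = -9*23*139 = -207*139 = -28773)
A/(-61892) = -28773/(-61892) = -28773*(-1/61892) = 28773/61892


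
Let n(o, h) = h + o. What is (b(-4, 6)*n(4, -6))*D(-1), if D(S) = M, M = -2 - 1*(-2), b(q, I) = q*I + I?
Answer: 0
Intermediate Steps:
b(q, I) = I + I*q (b(q, I) = I*q + I = I + I*q)
M = 0 (M = -2 + 2 = 0)
D(S) = 0
(b(-4, 6)*n(4, -6))*D(-1) = ((6*(1 - 4))*(-6 + 4))*0 = ((6*(-3))*(-2))*0 = -18*(-2)*0 = 36*0 = 0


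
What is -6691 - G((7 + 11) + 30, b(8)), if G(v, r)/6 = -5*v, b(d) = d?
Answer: -5251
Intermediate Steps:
G(v, r) = -30*v (G(v, r) = 6*(-5*v) = -30*v)
-6691 - G((7 + 11) + 30, b(8)) = -6691 - (-30)*((7 + 11) + 30) = -6691 - (-30)*(18 + 30) = -6691 - (-30)*48 = -6691 - 1*(-1440) = -6691 + 1440 = -5251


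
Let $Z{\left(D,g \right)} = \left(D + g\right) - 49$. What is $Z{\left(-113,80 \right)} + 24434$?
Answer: $24352$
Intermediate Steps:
$Z{\left(D,g \right)} = -49 + D + g$
$Z{\left(-113,80 \right)} + 24434 = \left(-49 - 113 + 80\right) + 24434 = -82 + 24434 = 24352$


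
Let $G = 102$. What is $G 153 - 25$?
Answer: $15581$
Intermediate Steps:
$G 153 - 25 = 102 \cdot 153 - 25 = 15606 - 25 = 15581$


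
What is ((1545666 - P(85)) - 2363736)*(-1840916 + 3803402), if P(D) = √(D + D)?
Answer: -1605450922020 - 1962486*√170 ≈ -1.6055e+12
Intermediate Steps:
P(D) = √2*√D (P(D) = √(2*D) = √2*√D)
((1545666 - P(85)) - 2363736)*(-1840916 + 3803402) = ((1545666 - √2*√85) - 2363736)*(-1840916 + 3803402) = ((1545666 - √170) - 2363736)*1962486 = (-818070 - √170)*1962486 = -1605450922020 - 1962486*√170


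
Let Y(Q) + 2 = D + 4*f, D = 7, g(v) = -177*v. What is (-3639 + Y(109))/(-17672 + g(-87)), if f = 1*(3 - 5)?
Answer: 3642/2273 ≈ 1.6023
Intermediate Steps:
f = -2 (f = 1*(-2) = -2)
Y(Q) = -3 (Y(Q) = -2 + (7 + 4*(-2)) = -2 + (7 - 8) = -2 - 1 = -3)
(-3639 + Y(109))/(-17672 + g(-87)) = (-3639 - 3)/(-17672 - 177*(-87)) = -3642/(-17672 + 15399) = -3642/(-2273) = -3642*(-1/2273) = 3642/2273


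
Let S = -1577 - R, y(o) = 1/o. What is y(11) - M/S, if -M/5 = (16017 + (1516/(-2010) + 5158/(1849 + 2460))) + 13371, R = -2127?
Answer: 63655639739/238179975 ≈ 267.26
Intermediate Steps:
S = 550 (S = -1577 - 1*(-2127) = -1577 + 2127 = 550)
M = -127267974028/866109 (M = -5*((16017 + (1516/(-2010) + 5158/(1849 + 2460))) + 13371) = -5*((16017 + (1516*(-1/2010) + 5158/4309)) + 13371) = -5*((16017 + (-758/1005 + 5158*(1/4309))) + 13371) = -5*((16017 + (-758/1005 + 5158/4309)) + 13371) = -5*((16017 + 1917568/4330545) + 13371) = -5*(69364256833/4330545 + 13371) = -5*127267974028/4330545 = -127267974028/866109 ≈ -1.4694e+5)
y(11) - M/S = 1/11 - (-127267974028)/(866109*550) = 1/11 - 1*(-63633987014/238179975) = 1/11 + 63633987014/238179975 = 63655639739/238179975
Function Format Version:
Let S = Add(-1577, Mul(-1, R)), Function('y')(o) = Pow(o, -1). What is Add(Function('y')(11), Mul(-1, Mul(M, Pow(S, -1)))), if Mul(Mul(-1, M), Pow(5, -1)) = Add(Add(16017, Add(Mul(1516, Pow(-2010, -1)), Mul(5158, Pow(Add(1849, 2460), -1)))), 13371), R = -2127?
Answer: Rational(63655639739, 238179975) ≈ 267.26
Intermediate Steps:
S = 550 (S = Add(-1577, Mul(-1, -2127)) = Add(-1577, 2127) = 550)
M = Rational(-127267974028, 866109) (M = Mul(-5, Add(Add(16017, Add(Mul(1516, Pow(-2010, -1)), Mul(5158, Pow(Add(1849, 2460), -1)))), 13371)) = Mul(-5, Add(Add(16017, Add(Mul(1516, Rational(-1, 2010)), Mul(5158, Pow(4309, -1)))), 13371)) = Mul(-5, Add(Add(16017, Add(Rational(-758, 1005), Mul(5158, Rational(1, 4309)))), 13371)) = Mul(-5, Add(Add(16017, Add(Rational(-758, 1005), Rational(5158, 4309))), 13371)) = Mul(-5, Add(Add(16017, Rational(1917568, 4330545)), 13371)) = Mul(-5, Add(Rational(69364256833, 4330545), 13371)) = Mul(-5, Rational(127267974028, 4330545)) = Rational(-127267974028, 866109) ≈ -1.4694e+5)
Add(Function('y')(11), Mul(-1, Mul(M, Pow(S, -1)))) = Add(Pow(11, -1), Mul(-1, Mul(Rational(-127267974028, 866109), Pow(550, -1)))) = Add(Rational(1, 11), Mul(-1, Mul(Rational(-127267974028, 866109), Rational(1, 550)))) = Add(Rational(1, 11), Mul(-1, Rational(-63633987014, 238179975))) = Add(Rational(1, 11), Rational(63633987014, 238179975)) = Rational(63655639739, 238179975)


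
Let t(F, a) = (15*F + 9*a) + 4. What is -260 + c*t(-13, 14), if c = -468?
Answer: 30160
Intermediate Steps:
t(F, a) = 4 + 9*a + 15*F (t(F, a) = (9*a + 15*F) + 4 = 4 + 9*a + 15*F)
-260 + c*t(-13, 14) = -260 - 468*(4 + 9*14 + 15*(-13)) = -260 - 468*(4 + 126 - 195) = -260 - 468*(-65) = -260 + 30420 = 30160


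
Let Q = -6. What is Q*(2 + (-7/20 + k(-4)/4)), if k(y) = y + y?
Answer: 21/10 ≈ 2.1000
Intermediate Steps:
k(y) = 2*y
Q*(2 + (-7/20 + k(-4)/4)) = -6*(2 + (-7/20 + (2*(-4))/4)) = -6*(2 + (-7*1/20 - 8*¼)) = -6*(2 + (-7/20 - 2)) = -6*(2 - 47/20) = -6*(-7/20) = 21/10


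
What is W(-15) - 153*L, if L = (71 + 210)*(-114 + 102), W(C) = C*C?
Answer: 516141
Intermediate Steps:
W(C) = C²
L = -3372 (L = 281*(-12) = -3372)
W(-15) - 153*L = (-15)² - 153*(-3372) = 225 + 515916 = 516141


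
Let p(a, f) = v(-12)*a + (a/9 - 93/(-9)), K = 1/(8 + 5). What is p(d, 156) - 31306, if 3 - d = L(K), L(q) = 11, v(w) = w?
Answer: -280805/9 ≈ -31201.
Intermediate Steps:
K = 1/13 ≈ 0.076923
d = -8 (d = 3 - 1*11 = 3 - 11 = -8)
p(a, f) = 31/3 - 107*a/9 (p(a, f) = -12*a + (a/9 - 93/(-9)) = -12*a + (a*(⅑) - 93*(-⅑)) = -12*a + (a/9 + 31/3) = -12*a + (31/3 + a/9) = 31/3 - 107*a/9)
p(d, 156) - 31306 = (31/3 - 107/9*(-8)) - 31306 = (31/3 + 856/9) - 31306 = 949/9 - 31306 = -280805/9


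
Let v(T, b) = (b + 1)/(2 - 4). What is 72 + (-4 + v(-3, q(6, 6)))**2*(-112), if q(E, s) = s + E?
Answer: -12276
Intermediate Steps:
q(E, s) = E + s
v(T, b) = -1/2 - b/2 (v(T, b) = (1 + b)/(-2) = (1 + b)*(-1/2) = -1/2 - b/2)
72 + (-4 + v(-3, q(6, 6)))**2*(-112) = 72 + (-4 + (-1/2 - (6 + 6)/2))**2*(-112) = 72 + (-4 + (-1/2 - 1/2*12))**2*(-112) = 72 + (-4 + (-1/2 - 6))**2*(-112) = 72 + (-4 - 13/2)**2*(-112) = 72 + (-21/2)**2*(-112) = 72 + (441/4)*(-112) = 72 - 12348 = -12276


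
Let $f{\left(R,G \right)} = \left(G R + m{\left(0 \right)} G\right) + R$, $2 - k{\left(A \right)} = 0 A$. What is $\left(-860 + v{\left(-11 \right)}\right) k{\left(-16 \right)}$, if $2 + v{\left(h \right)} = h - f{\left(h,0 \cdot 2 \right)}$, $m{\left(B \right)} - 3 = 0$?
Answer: $-1724$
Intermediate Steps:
$m{\left(B \right)} = 3$ ($m{\left(B \right)} = 3 + 0 = 3$)
$k{\left(A \right)} = 2$ ($k{\left(A \right)} = 2 - 0 A = 2 - 0 = 2 + 0 = 2$)
$f{\left(R,G \right)} = R + 3 G + G R$ ($f{\left(R,G \right)} = \left(G R + 3 G\right) + R = \left(3 G + G R\right) + R = R + 3 G + G R$)
$v{\left(h \right)} = -2$ ($v{\left(h \right)} = -2 - \left(0 \cdot 2 h + 3 \cdot 0 \cdot 2\right) = -2 + \left(h - \left(h + 3 \cdot 0 + 0 h\right)\right) = -2 + \left(h - \left(h + 0 + 0\right)\right) = -2 + \left(h - h\right) = -2 + 0 = -2$)
$\left(-860 + v{\left(-11 \right)}\right) k{\left(-16 \right)} = \left(-860 - 2\right) 2 = \left(-862\right) 2 = -1724$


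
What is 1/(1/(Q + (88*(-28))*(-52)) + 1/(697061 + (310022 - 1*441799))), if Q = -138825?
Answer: -6046842948/554587 ≈ -10903.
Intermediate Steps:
1/(1/(Q + (88*(-28))*(-52)) + 1/(697061 + (310022 - 1*441799))) = 1/(1/(-138825 + (88*(-28))*(-52)) + 1/(697061 + (310022 - 1*441799))) = 1/(1/(-138825 - 2464*(-52)) + 1/(697061 + (310022 - 441799))) = 1/(1/(-138825 + 128128) + 1/(697061 - 131777)) = 1/(1/(-10697) + 1/565284) = 1/(-1/10697 + 1/565284) = 1/(-554587/6046842948) = -6046842948/554587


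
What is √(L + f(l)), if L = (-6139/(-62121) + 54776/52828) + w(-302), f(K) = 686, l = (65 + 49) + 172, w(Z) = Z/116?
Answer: √1550012257128708918198390/47585058726 ≈ 26.164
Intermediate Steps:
w(Z) = Z/116 (w(Z) = Z*(1/116) = Z/116)
l = 286 (l = 114 + 172 = 286)
L = -69842999771/47585058726 (L = (-6139/(-62121) + 54776/52828) + (1/116)*(-302) = (-6139*(-1/62121) + 54776*(1/52828)) - 151/58 = (6139/62121 + 13694/13207) - 151/58 = 931762747/820432047 - 151/58 = -69842999771/47585058726 ≈ -1.4678)
√(L + f(l)) = √(-69842999771/47585058726 + 686) = √(32573507286265/47585058726) = √1550012257128708918198390/47585058726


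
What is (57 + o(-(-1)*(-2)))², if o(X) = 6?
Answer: 3969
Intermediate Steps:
(57 + o(-(-1)*(-2)))² = (57 + 6)² = 63² = 3969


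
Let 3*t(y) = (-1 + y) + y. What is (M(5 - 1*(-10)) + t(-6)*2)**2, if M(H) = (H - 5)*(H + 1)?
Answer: 206116/9 ≈ 22902.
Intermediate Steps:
t(y) = -1/3 + 2*y/3 (t(y) = ((-1 + y) + y)/3 = (-1 + 2*y)/3 = -1/3 + 2*y/3)
M(H) = (1 + H)*(-5 + H) (M(H) = (-5 + H)*(1 + H) = (1 + H)*(-5 + H))
(M(5 - 1*(-10)) + t(-6)*2)**2 = ((-5 + (5 - 1*(-10))**2 - 4*(5 - 1*(-10))) + (-1/3 + (2/3)*(-6))*2)**2 = ((-5 + (5 + 10)**2 - 4*(5 + 10)) + (-1/3 - 4)*2)**2 = ((-5 + 15**2 - 4*15) - 13/3*2)**2 = ((-5 + 225 - 60) - 26/3)**2 = (160 - 26/3)**2 = (454/3)**2 = 206116/9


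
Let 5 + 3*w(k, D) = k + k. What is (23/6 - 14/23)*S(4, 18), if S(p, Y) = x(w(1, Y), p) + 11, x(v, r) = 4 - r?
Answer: 4895/138 ≈ 35.471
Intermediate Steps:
w(k, D) = -5/3 + 2*k/3 (w(k, D) = -5/3 + (k + k)/3 = -5/3 + (2*k)/3 = -5/3 + 2*k/3)
S(p, Y) = 15 - p (S(p, Y) = (4 - p) + 11 = 15 - p)
(23/6 - 14/23)*S(4, 18) = (23/6 - 14/23)*(15 - 1*4) = (23*(⅙) - 14*1/23)*(15 - 4) = (23/6 - 14/23)*11 = (445/138)*11 = 4895/138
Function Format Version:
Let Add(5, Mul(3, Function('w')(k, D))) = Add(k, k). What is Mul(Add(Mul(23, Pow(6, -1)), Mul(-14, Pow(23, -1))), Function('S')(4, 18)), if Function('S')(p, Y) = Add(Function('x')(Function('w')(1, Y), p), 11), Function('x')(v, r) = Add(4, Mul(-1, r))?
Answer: Rational(4895, 138) ≈ 35.471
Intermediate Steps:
Function('w')(k, D) = Add(Rational(-5, 3), Mul(Rational(2, 3), k)) (Function('w')(k, D) = Add(Rational(-5, 3), Mul(Rational(1, 3), Add(k, k))) = Add(Rational(-5, 3), Mul(Rational(1, 3), Mul(2, k))) = Add(Rational(-5, 3), Mul(Rational(2, 3), k)))
Function('S')(p, Y) = Add(15, Mul(-1, p)) (Function('S')(p, Y) = Add(Add(4, Mul(-1, p)), 11) = Add(15, Mul(-1, p)))
Mul(Add(Mul(23, Pow(6, -1)), Mul(-14, Pow(23, -1))), Function('S')(4, 18)) = Mul(Add(Mul(23, Pow(6, -1)), Mul(-14, Pow(23, -1))), Add(15, Mul(-1, 4))) = Mul(Add(Mul(23, Rational(1, 6)), Mul(-14, Rational(1, 23))), Add(15, -4)) = Mul(Add(Rational(23, 6), Rational(-14, 23)), 11) = Mul(Rational(445, 138), 11) = Rational(4895, 138)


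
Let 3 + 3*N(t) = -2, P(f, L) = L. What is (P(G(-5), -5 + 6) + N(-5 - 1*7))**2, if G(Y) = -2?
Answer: 4/9 ≈ 0.44444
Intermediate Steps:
N(t) = -5/3 (N(t) = -1 + (1/3)*(-2) = -1 - 2/3 = -5/3)
(P(G(-5), -5 + 6) + N(-5 - 1*7))**2 = ((-5 + 6) - 5/3)**2 = (1 - 5/3)**2 = (-2/3)**2 = 4/9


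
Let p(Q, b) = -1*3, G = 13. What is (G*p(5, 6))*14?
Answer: -546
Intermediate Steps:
p(Q, b) = -3
(G*p(5, 6))*14 = (13*(-3))*14 = -39*14 = -546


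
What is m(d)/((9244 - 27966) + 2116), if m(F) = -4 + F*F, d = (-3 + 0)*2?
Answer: -16/8303 ≈ -0.0019270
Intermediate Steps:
d = -6 (d = -3*2 = -6)
m(F) = -4 + F²
m(d)/((9244 - 27966) + 2116) = (-4 + (-6)²)/((9244 - 27966) + 2116) = (-4 + 36)/(-18722 + 2116) = 32/(-16606) = 32*(-1/16606) = -16/8303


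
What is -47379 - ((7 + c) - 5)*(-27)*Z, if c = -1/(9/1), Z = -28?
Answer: -48807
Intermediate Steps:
c = -⅑ (c = -1/(9*1) = -1/9 = -1*⅑ = -⅑ ≈ -0.11111)
-47379 - ((7 + c) - 5)*(-27)*Z = -47379 - ((7 - ⅑) - 5)*(-27)*(-28) = -47379 - (62/9 - 5)*(-27)*(-28) = -47379 - (17/9)*(-27)*(-28) = -47379 - (-51)*(-28) = -47379 - 1*1428 = -47379 - 1428 = -48807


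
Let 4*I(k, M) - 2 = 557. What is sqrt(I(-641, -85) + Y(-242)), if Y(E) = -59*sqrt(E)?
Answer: sqrt(559 - 2596*I*sqrt(2))/2 ≈ 23.11 - 19.858*I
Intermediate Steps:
I(k, M) = 559/4 (I(k, M) = 1/2 + (1/4)*557 = 1/2 + 557/4 = 559/4)
sqrt(I(-641, -85) + Y(-242)) = sqrt(559/4 - 649*I*sqrt(2))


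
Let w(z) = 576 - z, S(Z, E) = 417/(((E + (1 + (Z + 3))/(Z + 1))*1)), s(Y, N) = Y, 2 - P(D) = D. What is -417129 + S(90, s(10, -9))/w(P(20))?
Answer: -82921895519/198792 ≈ -4.1713e+5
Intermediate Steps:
P(D) = 2 - D
S(Z, E) = 417/(E + (4 + Z)/(1 + Z)) (S(Z, E) = 417/(((E + (1 + (3 + Z))/(1 + Z))*1)) = 417/(((E + (4 + Z)/(1 + Z))*1)) = 417/(E + (4 + Z)/(1 + Z)))
-417129 + S(90, s(10, -9))/w(P(20)) = -417129 + (417*(1 + 90)/(4 + 10 + 90 + 10*90))/(576 - (2 - 1*20)) = -417129 + (417*91/(4 + 10 + 90 + 900))/(576 - (2 - 20)) = -417129 + (417*91/1004)/(576 - 1*(-18)) = -417129 + (417*(1/1004)*91)/(576 + 18) = -417129 + (37947/1004)/594 = -417129 + (37947/1004)*(1/594) = -417129 + 12649/198792 = -82921895519/198792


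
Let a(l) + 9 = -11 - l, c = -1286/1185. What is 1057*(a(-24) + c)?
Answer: 3650878/1185 ≈ 3080.9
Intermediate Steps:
c = -1286/1185 (c = -1286*1/1185 = -1286/1185 ≈ -1.0852)
a(l) = -20 - l (a(l) = -9 + (-11 - l) = -20 - l)
1057*(a(-24) + c) = 1057*((-20 - 1*(-24)) - 1286/1185) = 1057*((-20 + 24) - 1286/1185) = 1057*(4 - 1286/1185) = 1057*(3454/1185) = 3650878/1185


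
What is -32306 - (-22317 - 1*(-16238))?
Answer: -26227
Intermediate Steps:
-32306 - (-22317 - 1*(-16238)) = -32306 - (-22317 + 16238) = -32306 - 1*(-6079) = -32306 + 6079 = -26227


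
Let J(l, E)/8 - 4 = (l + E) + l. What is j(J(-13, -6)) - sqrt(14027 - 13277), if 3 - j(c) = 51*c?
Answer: 11427 - 5*sqrt(30) ≈ 11400.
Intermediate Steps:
J(l, E) = 32 + 8*E + 16*l (J(l, E) = 32 + 8*((l + E) + l) = 32 + 8*((E + l) + l) = 32 + 8*(E + 2*l) = 32 + (8*E + 16*l) = 32 + 8*E + 16*l)
j(c) = 3 - 51*c
j(J(-13, -6)) - sqrt(14027 - 13277) = (3 - 51*(32 + 8*(-6) + 16*(-13))) - sqrt(14027 - 13277) = (3 - 51*(32 - 48 - 208)) - sqrt(750) = (3 - 51*(-224)) - 5*sqrt(30) = (3 + 11424) - 5*sqrt(30) = 11427 - 5*sqrt(30)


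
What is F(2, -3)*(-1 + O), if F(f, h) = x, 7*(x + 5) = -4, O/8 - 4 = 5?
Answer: -2769/7 ≈ -395.57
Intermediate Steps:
O = 72 (O = 32 + 8*5 = 32 + 40 = 72)
x = -39/7 (x = -5 + (⅐)*(-4) = -5 - 4/7 = -39/7 ≈ -5.5714)
F(f, h) = -39/7
F(2, -3)*(-1 + O) = -39*(-1 + 72)/7 = -39/7*71 = -2769/7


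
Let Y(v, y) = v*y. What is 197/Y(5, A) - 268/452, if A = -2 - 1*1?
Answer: -23266/1695 ≈ -13.726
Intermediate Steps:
A = -3 (A = -2 - 1 = -3)
197/Y(5, A) - 268/452 = 197/((5*(-3))) - 268/452 = 197/(-15) - 268*1/452 = 197*(-1/15) - 67/113 = -197/15 - 67/113 = -23266/1695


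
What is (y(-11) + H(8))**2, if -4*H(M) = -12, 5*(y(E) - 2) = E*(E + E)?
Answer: 71289/25 ≈ 2851.6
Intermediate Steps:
y(E) = 2 + 2*E**2/5 (y(E) = 2 + (E*(E + E))/5 = 2 + (E*(2*E))/5 = 2 + (2*E**2)/5 = 2 + 2*E**2/5)
H(M) = 3 (H(M) = -1/4*(-12) = 3)
(y(-11) + H(8))**2 = ((2 + (2/5)*(-11)**2) + 3)**2 = ((2 + (2/5)*121) + 3)**2 = ((2 + 242/5) + 3)**2 = (252/5 + 3)**2 = (267/5)**2 = 71289/25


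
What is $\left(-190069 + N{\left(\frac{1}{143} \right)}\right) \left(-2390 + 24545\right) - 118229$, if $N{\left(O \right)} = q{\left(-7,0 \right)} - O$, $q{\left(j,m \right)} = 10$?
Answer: $- \frac{602155200637}{143} \approx -4.2109 \cdot 10^{9}$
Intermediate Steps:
$N{\left(O \right)} = 10 - O$
$\left(-190069 + N{\left(\frac{1}{143} \right)}\right) \left(-2390 + 24545\right) - 118229 = \left(-190069 + \left(10 - \frac{1}{143}\right)\right) \left(-2390 + 24545\right) - 118229 = \left(-190069 + \left(10 - \frac{1}{143}\right)\right) 22155 - 118229 = \left(-190069 + \frac{1429}{143}\right) 22155 - 118229 = \left(- \frac{27178438}{143}\right) 22155 - 118229 = - \frac{602138293890}{143} - 118229 = - \frac{602155200637}{143}$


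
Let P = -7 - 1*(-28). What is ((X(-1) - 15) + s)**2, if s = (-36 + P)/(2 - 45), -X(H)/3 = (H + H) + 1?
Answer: 251001/1849 ≈ 135.75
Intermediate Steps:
P = 21 (P = -7 + 28 = 21)
X(H) = -3 - 6*H (X(H) = -3*((H + H) + 1) = -3*(2*H + 1) = -3*(1 + 2*H) = -3 - 6*H)
s = 15/43 (s = (-36 + 21)/(2 - 45) = -15/(-43) = -15*(-1/43) = 15/43 ≈ 0.34884)
((X(-1) - 15) + s)**2 = (((-3 - 6*(-1)) - 15) + 15/43)**2 = (((-3 + 6) - 15) + 15/43)**2 = ((3 - 15) + 15/43)**2 = (-12 + 15/43)**2 = (-501/43)**2 = 251001/1849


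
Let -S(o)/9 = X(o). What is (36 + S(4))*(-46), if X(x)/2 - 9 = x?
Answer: 9108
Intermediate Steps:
X(x) = 18 + 2*x
S(o) = -162 - 18*o (S(o) = -9*(18 + 2*o) = -162 - 18*o)
(36 + S(4))*(-46) = (36 + (-162 - 18*4))*(-46) = (36 + (-162 - 72))*(-46) = (36 - 234)*(-46) = -198*(-46) = 9108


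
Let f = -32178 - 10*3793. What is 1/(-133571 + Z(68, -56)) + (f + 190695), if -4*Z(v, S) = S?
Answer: 16105237958/133557 ≈ 1.2059e+5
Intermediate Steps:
Z(v, S) = -S/4
f = -70108 (f = -32178 - 37930 = -70108)
1/(-133571 + Z(68, -56)) + (f + 190695) = 1/(-133571 - 1/4*(-56)) + (-70108 + 190695) = 1/(-133571 + 14) + 120587 = 1/(-133557) + 120587 = -1/133557 + 120587 = 16105237958/133557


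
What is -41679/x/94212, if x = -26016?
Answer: 4631/272335488 ≈ 1.7005e-5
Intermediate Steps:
-41679/x/94212 = -41679/(-26016)/94212 = -41679*(-1/26016)*(1/94212) = (13893/8672)*(1/94212) = 4631/272335488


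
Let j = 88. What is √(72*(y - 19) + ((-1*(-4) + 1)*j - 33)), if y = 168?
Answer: √11135 ≈ 105.52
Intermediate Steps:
√(72*(y - 19) + ((-1*(-4) + 1)*j - 33)) = √(72*(168 - 19) + ((-1*(-4) + 1)*88 - 33)) = √(72*149 + ((4 + 1)*88 - 33)) = √(10728 + (5*88 - 33)) = √(10728 + (440 - 33)) = √(10728 + 407) = √11135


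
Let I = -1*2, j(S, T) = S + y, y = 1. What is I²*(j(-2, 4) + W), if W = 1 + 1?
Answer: 4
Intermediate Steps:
j(S, T) = 1 + S (j(S, T) = S + 1 = 1 + S)
I = -2
W = 2
I²*(j(-2, 4) + W) = (-2)²*((1 - 2) + 2) = 4*(-1 + 2) = 4*1 = 4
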